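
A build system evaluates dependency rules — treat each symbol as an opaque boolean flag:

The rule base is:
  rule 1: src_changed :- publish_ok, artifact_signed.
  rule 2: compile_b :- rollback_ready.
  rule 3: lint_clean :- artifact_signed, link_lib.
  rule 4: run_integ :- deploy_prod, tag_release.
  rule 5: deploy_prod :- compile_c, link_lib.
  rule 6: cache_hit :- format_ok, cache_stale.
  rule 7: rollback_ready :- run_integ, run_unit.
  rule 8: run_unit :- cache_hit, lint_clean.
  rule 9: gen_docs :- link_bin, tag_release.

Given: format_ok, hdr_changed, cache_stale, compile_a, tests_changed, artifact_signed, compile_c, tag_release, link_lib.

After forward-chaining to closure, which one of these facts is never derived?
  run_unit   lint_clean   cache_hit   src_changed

Round 1 — rule 3, rule 5, rule 6, derive lint_clean, deploy_prod, cache_hit.
Round 2 — rule 4, rule 8, derive run_integ, run_unit.
Round 3 — rule 7, derive rollback_ready.
Round 4 — rule 2, derive compile_b.
Derived: cache_hit (round 1), lint_clean (round 1), run_unit (round 2). src_changed never appears in any round.

src_changed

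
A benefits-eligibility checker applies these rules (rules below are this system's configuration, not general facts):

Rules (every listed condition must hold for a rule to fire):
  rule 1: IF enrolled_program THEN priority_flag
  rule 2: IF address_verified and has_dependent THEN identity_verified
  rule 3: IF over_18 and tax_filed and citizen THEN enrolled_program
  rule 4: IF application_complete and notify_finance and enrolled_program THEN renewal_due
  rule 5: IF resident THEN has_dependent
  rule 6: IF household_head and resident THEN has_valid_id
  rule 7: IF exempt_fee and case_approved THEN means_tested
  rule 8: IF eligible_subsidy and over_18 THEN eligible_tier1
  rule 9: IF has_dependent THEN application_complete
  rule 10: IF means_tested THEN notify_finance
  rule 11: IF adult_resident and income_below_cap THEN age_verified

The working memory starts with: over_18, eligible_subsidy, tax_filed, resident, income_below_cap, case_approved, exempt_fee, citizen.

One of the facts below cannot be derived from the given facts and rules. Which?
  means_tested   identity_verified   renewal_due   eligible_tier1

Round 1: rule 3 [IF over_18 and tax_filed and citizen THEN enrolled_program]; rule 5 [IF resident THEN has_dependent]; rule 7 [IF exempt_fee and case_approved THEN means_tested]; rule 8 [IF eligible_subsidy and over_18 THEN eligible_tier1]. New: enrolled_program, has_dependent, means_tested, eligible_tier1.
Round 2: rule 1 [IF enrolled_program THEN priority_flag]; rule 9 [IF has_dependent THEN application_complete]; rule 10 [IF means_tested THEN notify_finance]. New: priority_flag, application_complete, notify_finance.
Round 3: rule 4 [IF application_complete and notify_finance and enrolled_program THEN renewal_due]. New: renewal_due.
Derived: eligible_tier1 (round 1), means_tested (round 1), renewal_due (round 3). identity_verified never appears in any round.

identity_verified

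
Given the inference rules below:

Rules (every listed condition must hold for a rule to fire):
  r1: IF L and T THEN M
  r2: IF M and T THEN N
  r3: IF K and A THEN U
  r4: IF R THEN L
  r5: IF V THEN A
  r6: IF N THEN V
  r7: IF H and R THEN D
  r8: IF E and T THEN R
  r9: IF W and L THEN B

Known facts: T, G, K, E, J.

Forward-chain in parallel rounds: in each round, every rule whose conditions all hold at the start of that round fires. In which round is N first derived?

Round 1: r8 [IF E and T THEN R]. New: R.
Round 2: r4 [IF R THEN L]. New: L.
Round 3: r1 [IF L and T THEN M]. New: M.
Round 4: r2 [IF M and T THEN N]. New: N.
N first appears in round 4.

4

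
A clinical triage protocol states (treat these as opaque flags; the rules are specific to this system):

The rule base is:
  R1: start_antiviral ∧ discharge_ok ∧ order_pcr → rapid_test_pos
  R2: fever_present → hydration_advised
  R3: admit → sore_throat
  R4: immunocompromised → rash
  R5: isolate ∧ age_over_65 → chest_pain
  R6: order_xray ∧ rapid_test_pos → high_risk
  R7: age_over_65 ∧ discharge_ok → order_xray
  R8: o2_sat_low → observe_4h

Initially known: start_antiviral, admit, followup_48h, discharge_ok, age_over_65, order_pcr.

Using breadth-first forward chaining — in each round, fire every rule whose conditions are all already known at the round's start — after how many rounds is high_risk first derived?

2

Round 1 — R1, R3, R7, derive rapid_test_pos, sore_throat, order_xray.
Round 2 — R6, derive high_risk.
high_risk first appears in round 2.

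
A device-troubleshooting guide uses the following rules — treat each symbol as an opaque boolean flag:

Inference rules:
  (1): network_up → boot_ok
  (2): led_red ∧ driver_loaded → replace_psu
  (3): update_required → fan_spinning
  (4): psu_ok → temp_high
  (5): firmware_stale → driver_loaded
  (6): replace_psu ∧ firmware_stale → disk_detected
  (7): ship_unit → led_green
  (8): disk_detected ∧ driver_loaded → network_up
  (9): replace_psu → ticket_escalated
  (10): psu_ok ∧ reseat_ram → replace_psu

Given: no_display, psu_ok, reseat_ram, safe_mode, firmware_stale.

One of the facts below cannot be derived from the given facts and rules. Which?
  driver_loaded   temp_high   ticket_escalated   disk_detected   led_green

led_green

Round 1 — (4), (5), (10), derive temp_high, driver_loaded, replace_psu.
Round 2 — (6), (9), derive disk_detected, ticket_escalated.
Round 3 — (8), derive network_up.
Round 4 — (1), derive boot_ok.
Derived: disk_detected (round 2), driver_loaded (round 1), temp_high (round 1), ticket_escalated (round 2). led_green never appears in any round.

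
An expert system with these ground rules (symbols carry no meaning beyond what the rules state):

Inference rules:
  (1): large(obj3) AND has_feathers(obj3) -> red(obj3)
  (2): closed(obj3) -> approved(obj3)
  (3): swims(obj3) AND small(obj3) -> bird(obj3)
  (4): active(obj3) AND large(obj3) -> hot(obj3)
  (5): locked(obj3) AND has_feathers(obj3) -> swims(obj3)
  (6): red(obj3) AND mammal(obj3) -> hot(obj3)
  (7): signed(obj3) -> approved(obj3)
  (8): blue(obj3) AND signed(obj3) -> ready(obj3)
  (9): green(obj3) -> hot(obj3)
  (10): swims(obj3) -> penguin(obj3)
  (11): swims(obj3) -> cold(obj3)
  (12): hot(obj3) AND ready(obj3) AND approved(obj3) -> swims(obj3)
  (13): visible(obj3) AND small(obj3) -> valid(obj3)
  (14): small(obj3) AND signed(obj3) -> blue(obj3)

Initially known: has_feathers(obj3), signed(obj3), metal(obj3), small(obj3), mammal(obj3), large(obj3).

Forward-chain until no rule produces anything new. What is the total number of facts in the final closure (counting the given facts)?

Round 1 — (1), (7), (14), derive red(obj3), approved(obj3), blue(obj3).
Round 2 — (6), (8), derive hot(obj3), ready(obj3).
Round 3 — (12), derive swims(obj3).
Round 4 — (3), (10), (11), derive bird(obj3), penguin(obj3), cold(obj3).
Closure: {approved(obj3), bird(obj3), blue(obj3), cold(obj3), has_feathers(obj3), hot(obj3), large(obj3), mammal(obj3), metal(obj3), penguin(obj3), ready(obj3), red(obj3), signed(obj3), small(obj3), swims(obj3)} — 15 facts.

15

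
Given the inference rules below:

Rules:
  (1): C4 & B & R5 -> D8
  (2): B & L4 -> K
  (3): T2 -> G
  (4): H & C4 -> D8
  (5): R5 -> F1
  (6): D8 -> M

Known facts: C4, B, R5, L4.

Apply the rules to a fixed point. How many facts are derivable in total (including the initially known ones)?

[1] (1) [C4 & B & R5 -> D8]; (2) [B & L4 -> K]; (5) [R5 -> F1]. ⇒ new: D8, K, F1.
[2] (6) [D8 -> M]. ⇒ new: M.
Closure: {B, C4, D8, F1, K, L4, M, R5} — 8 facts.

8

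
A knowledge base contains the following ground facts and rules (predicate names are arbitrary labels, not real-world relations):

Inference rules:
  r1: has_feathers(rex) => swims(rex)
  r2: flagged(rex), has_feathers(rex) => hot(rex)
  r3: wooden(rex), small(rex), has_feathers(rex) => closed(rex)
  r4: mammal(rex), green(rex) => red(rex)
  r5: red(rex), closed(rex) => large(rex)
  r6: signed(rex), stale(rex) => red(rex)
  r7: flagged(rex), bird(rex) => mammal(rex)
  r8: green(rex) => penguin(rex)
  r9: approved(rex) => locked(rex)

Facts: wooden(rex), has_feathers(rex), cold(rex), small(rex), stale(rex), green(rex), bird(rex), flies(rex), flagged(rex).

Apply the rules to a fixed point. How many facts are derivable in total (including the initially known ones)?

Round 1: r1 [has_feathers(rex) => swims(rex)]; r2 [flagged(rex), has_feathers(rex) => hot(rex)]; r3 [wooden(rex), small(rex), has_feathers(rex) => closed(rex)]; r7 [flagged(rex), bird(rex) => mammal(rex)]; r8 [green(rex) => penguin(rex)]. New: swims(rex), hot(rex), closed(rex), mammal(rex), penguin(rex).
Round 2: r4 [mammal(rex), green(rex) => red(rex)]. New: red(rex).
Round 3: r5 [red(rex), closed(rex) => large(rex)]. New: large(rex).
Closure: {bird(rex), closed(rex), cold(rex), flagged(rex), flies(rex), green(rex), has_feathers(rex), hot(rex), large(rex), mammal(rex), penguin(rex), red(rex), small(rex), stale(rex), swims(rex), wooden(rex)} — 16 facts.

16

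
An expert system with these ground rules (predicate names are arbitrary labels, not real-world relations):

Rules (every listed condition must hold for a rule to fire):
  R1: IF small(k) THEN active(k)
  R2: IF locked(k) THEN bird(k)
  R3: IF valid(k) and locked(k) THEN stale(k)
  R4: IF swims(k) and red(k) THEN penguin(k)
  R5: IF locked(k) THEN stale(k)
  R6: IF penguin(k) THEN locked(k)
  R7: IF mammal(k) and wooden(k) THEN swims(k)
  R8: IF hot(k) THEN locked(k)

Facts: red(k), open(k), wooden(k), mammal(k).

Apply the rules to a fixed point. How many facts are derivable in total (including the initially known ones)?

9

[1] R7 [IF mammal(k) and wooden(k) THEN swims(k)]. ⇒ new: swims(k).
[2] R4 [IF swims(k) and red(k) THEN penguin(k)]. ⇒ new: penguin(k).
[3] R6 [IF penguin(k) THEN locked(k)]. ⇒ new: locked(k).
[4] R2 [IF locked(k) THEN bird(k)]; R5 [IF locked(k) THEN stale(k)]. ⇒ new: bird(k), stale(k).
Closure: {bird(k), locked(k), mammal(k), open(k), penguin(k), red(k), stale(k), swims(k), wooden(k)} — 9 facts.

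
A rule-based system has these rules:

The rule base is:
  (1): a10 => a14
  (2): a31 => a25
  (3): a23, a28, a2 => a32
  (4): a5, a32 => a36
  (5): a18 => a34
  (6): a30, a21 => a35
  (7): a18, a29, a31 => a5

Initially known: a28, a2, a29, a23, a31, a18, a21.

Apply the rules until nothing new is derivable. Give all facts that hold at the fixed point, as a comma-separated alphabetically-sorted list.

Round 1 fires (2), (3), (5), (7), giving a25, a32, a34, a5.
Round 2 fires (4), giving a36.

a18, a2, a21, a23, a25, a28, a29, a31, a32, a34, a36, a5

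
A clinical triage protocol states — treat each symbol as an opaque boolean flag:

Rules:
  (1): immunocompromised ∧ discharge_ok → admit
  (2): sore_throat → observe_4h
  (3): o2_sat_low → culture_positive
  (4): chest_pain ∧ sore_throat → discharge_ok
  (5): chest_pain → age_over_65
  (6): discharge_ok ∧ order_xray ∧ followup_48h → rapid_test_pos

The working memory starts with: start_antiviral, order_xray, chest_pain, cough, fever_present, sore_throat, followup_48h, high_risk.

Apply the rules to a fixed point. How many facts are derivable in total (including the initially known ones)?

Round 1 — (2), (4), (5), derive observe_4h, discharge_ok, age_over_65.
Round 2 — (6), derive rapid_test_pos.
Closure: {age_over_65, chest_pain, cough, discharge_ok, fever_present, followup_48h, high_risk, observe_4h, order_xray, rapid_test_pos, sore_throat, start_antiviral} — 12 facts.

12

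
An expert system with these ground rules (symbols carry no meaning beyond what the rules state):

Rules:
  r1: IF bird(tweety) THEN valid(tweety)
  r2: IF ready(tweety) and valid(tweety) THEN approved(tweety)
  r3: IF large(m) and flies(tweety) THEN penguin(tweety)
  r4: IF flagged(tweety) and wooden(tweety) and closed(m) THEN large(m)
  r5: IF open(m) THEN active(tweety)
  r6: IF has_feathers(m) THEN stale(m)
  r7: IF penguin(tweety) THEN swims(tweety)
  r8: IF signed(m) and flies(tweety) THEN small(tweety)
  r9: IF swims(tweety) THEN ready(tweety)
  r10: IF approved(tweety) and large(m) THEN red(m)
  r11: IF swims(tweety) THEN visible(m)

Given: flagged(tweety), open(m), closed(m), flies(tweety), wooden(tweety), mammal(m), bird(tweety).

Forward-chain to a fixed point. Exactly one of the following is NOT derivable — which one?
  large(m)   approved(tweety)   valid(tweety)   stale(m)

Round 1: r1 [IF bird(tweety) THEN valid(tweety)]; r4 [IF flagged(tweety) and wooden(tweety) and closed(m) THEN large(m)]; r5 [IF open(m) THEN active(tweety)]. New: valid(tweety), large(m), active(tweety).
Round 2: r3 [IF large(m) and flies(tweety) THEN penguin(tweety)]. New: penguin(tweety).
Round 3: r7 [IF penguin(tweety) THEN swims(tweety)]. New: swims(tweety).
Round 4: r9 [IF swims(tweety) THEN ready(tweety)]; r11 [IF swims(tweety) THEN visible(m)]. New: ready(tweety), visible(m).
Round 5: r2 [IF ready(tweety) and valid(tweety) THEN approved(tweety)]. New: approved(tweety).
Round 6: r10 [IF approved(tweety) and large(m) THEN red(m)]. New: red(m).
Derived: valid(tweety) (round 1), approved(tweety) (round 5), large(m) (round 1). stale(m) never appears in any round.

stale(m)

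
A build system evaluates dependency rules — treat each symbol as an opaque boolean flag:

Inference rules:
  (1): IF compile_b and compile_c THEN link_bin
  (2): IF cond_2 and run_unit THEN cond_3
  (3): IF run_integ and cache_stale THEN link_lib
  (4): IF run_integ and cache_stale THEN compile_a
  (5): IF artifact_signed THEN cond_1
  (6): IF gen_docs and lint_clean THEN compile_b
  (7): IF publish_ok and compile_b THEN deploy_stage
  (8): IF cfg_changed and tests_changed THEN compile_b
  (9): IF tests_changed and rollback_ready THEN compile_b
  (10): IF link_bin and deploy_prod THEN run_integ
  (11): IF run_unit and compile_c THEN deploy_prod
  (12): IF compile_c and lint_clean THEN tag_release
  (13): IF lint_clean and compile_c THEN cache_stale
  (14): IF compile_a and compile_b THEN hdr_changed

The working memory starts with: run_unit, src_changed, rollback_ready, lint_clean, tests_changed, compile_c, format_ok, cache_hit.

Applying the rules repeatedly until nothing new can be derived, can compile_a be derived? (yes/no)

yes

Round 1 — (9), (11), (12), (13), derive compile_b, deploy_prod, tag_release, cache_stale.
Round 2 — (1), derive link_bin.
Round 3 — (10), derive run_integ.
Round 4 — (3), (4), derive link_lib, compile_a.
Round 5 — (14), derive hdr_changed.
compile_a appears in round 4, so it is derivable.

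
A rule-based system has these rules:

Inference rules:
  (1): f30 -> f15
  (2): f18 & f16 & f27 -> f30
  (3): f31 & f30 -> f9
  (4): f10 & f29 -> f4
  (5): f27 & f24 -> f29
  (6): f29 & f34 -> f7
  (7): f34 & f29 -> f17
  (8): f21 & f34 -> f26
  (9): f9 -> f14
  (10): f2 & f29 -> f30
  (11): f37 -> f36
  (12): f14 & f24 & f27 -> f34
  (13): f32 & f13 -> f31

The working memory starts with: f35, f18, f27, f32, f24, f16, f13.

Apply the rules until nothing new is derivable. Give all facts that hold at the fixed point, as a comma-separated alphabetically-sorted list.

Round 1: (2) [f18 & f16 & f27 -> f30]; (5) [f27 & f24 -> f29]; (13) [f32 & f13 -> f31]. Adds f30, f29, f31.
Round 2: (1) [f30 -> f15]; (3) [f31 & f30 -> f9]. Adds f15, f9.
Round 3: (9) [f9 -> f14]. Adds f14.
Round 4: (12) [f14 & f24 & f27 -> f34]. Adds f34.
Round 5: (6) [f29 & f34 -> f7]; (7) [f34 & f29 -> f17]. Adds f7, f17.

f13, f14, f15, f16, f17, f18, f24, f27, f29, f30, f31, f32, f34, f35, f7, f9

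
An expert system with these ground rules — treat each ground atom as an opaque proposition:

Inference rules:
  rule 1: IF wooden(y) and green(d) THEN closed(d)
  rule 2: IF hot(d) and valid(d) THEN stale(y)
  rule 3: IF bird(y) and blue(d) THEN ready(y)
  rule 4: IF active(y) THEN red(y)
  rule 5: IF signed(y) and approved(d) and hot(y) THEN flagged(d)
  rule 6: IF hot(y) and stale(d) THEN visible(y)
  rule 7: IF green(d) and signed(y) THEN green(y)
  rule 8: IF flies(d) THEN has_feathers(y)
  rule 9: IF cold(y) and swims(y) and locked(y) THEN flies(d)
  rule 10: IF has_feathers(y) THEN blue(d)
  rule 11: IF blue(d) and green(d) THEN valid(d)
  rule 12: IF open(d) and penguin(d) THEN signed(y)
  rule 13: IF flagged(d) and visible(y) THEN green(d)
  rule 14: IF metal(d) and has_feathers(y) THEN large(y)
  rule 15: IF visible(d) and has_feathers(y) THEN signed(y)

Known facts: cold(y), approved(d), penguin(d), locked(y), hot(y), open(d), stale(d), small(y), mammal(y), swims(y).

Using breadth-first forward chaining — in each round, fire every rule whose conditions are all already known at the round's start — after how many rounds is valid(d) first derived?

4

Round 1 — rule 6, rule 9, rule 12, derive visible(y), flies(d), signed(y).
Round 2 — rule 5, rule 8, derive flagged(d), has_feathers(y).
Round 3 — rule 10, rule 13, derive blue(d), green(d).
Round 4 — rule 7, rule 11, derive green(y), valid(d).
valid(d) first appears in round 4.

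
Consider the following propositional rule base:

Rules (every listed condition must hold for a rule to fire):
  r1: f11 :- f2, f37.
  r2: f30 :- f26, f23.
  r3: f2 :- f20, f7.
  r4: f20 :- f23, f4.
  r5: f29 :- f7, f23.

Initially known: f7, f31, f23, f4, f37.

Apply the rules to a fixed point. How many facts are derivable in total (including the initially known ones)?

[1] r4 [f20 :- f23, f4.]; r5 [f29 :- f7, f23.]. ⇒ new: f20, f29.
[2] r3 [f2 :- f20, f7.]. ⇒ new: f2.
[3] r1 [f11 :- f2, f37.]. ⇒ new: f11.
Closure: {f11, f2, f20, f23, f29, f31, f37, f4, f7} — 9 facts.

9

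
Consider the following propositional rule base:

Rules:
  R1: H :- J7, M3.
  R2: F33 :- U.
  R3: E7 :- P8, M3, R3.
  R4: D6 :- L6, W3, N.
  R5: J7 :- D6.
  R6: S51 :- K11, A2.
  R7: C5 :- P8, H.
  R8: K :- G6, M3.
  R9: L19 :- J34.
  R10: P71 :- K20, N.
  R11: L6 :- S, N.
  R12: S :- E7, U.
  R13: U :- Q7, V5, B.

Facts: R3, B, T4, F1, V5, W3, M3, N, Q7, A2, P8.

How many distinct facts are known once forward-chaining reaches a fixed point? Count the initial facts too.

Round 1: R3 [E7 :- P8, M3, R3.]; R13 [U :- Q7, V5, B.]. Adds E7, U.
Round 2: R2 [F33 :- U.]; R12 [S :- E7, U.]. Adds F33, S.
Round 3: R11 [L6 :- S, N.]. Adds L6.
Round 4: R4 [D6 :- L6, W3, N.]. Adds D6.
Round 5: R5 [J7 :- D6.]. Adds J7.
Round 6: R1 [H :- J7, M3.]. Adds H.
Round 7: R7 [C5 :- P8, H.]. Adds C5.
Closure: {A2, B, C5, D6, E7, F1, F33, H, J7, L6, M3, N, P8, Q7, R3, S, T4, U, V5, W3} — 20 facts.

20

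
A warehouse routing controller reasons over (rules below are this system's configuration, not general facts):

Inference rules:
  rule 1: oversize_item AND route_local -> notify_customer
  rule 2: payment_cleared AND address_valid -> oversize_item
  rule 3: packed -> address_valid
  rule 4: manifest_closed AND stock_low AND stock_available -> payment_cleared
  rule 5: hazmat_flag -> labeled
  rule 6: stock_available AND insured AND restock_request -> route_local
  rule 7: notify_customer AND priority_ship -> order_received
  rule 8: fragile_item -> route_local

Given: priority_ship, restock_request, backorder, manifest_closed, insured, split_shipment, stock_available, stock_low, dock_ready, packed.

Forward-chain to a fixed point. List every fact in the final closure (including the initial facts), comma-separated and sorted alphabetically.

Round 1: rule 3 [packed -> address_valid]; rule 4 [manifest_closed AND stock_low AND stock_available -> payment_cleared]; rule 6 [stock_available AND insured AND restock_request -> route_local]. New: address_valid, payment_cleared, route_local.
Round 2: rule 2 [payment_cleared AND address_valid -> oversize_item]. New: oversize_item.
Round 3: rule 1 [oversize_item AND route_local -> notify_customer]. New: notify_customer.
Round 4: rule 7 [notify_customer AND priority_ship -> order_received]. New: order_received.

address_valid, backorder, dock_ready, insured, manifest_closed, notify_customer, order_received, oversize_item, packed, payment_cleared, priority_ship, restock_request, route_local, split_shipment, stock_available, stock_low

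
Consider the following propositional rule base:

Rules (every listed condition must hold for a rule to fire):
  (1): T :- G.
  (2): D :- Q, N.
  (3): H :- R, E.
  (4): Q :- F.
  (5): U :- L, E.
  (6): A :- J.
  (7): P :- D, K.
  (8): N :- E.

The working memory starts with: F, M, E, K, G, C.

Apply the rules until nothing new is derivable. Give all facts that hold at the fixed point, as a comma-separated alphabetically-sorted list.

Round 1 fires (1), (4), (8), giving T, Q, N.
Round 2 fires (2), giving D.
Round 3 fires (7), giving P.

C, D, E, F, G, K, M, N, P, Q, T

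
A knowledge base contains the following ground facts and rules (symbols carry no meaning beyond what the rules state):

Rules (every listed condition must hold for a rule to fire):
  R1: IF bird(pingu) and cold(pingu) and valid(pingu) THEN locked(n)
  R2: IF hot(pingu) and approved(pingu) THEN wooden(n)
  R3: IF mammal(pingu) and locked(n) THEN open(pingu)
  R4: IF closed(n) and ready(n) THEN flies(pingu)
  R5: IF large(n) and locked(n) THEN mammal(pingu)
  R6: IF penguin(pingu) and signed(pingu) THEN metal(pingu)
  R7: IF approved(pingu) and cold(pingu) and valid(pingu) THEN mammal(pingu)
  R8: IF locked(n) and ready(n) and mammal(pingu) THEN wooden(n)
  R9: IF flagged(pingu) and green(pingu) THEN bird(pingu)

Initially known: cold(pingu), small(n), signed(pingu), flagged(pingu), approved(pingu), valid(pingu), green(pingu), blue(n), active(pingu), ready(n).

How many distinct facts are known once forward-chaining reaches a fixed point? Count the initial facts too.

15

Round 1: R7 [IF approved(pingu) and cold(pingu) and valid(pingu) THEN mammal(pingu)]; R9 [IF flagged(pingu) and green(pingu) THEN bird(pingu)]. New: mammal(pingu), bird(pingu).
Round 2: R1 [IF bird(pingu) and cold(pingu) and valid(pingu) THEN locked(n)]. New: locked(n).
Round 3: R3 [IF mammal(pingu) and locked(n) THEN open(pingu)]; R8 [IF locked(n) and ready(n) and mammal(pingu) THEN wooden(n)]. New: open(pingu), wooden(n).
Closure: {active(pingu), approved(pingu), bird(pingu), blue(n), cold(pingu), flagged(pingu), green(pingu), locked(n), mammal(pingu), open(pingu), ready(n), signed(pingu), small(n), valid(pingu), wooden(n)} — 15 facts.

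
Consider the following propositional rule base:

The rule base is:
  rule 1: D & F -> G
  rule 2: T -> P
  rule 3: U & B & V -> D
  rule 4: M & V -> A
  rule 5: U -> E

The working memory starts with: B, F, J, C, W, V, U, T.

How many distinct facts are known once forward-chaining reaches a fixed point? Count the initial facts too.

Round 1 fires rule 2, rule 3, rule 5, giving P, D, E.
Round 2 fires rule 1, giving G.
Closure: {B, C, D, E, F, G, J, P, T, U, V, W} — 12 facts.

12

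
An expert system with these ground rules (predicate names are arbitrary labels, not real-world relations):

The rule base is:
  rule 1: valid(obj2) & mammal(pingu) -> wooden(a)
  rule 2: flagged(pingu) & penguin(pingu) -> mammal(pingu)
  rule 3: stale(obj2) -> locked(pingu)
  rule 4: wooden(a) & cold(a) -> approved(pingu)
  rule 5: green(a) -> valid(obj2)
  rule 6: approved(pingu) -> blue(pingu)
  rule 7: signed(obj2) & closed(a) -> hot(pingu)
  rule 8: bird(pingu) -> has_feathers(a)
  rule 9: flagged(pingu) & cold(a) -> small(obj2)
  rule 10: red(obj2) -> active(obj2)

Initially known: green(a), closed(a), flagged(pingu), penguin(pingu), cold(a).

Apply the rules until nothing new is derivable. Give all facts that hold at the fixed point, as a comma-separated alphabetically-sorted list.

Round 1 — rule 2, rule 5, rule 9, derive mammal(pingu), valid(obj2), small(obj2).
Round 2 — rule 1, derive wooden(a).
Round 3 — rule 4, derive approved(pingu).
Round 4 — rule 6, derive blue(pingu).

approved(pingu), blue(pingu), closed(a), cold(a), flagged(pingu), green(a), mammal(pingu), penguin(pingu), small(obj2), valid(obj2), wooden(a)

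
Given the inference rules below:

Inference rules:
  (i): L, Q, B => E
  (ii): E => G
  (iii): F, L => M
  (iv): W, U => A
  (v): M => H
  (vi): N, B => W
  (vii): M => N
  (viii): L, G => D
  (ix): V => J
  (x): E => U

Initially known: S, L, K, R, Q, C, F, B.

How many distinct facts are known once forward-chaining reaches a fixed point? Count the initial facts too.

Round 1 — (i), (iii), derive E, M.
Round 2 — (ii), (v), (vii), (x), derive G, H, N, U.
Round 3 — (vi), (viii), derive W, D.
Round 4 — (iv), derive A.
Closure: {A, B, C, D, E, F, G, H, K, L, M, N, Q, R, S, U, W} — 17 facts.

17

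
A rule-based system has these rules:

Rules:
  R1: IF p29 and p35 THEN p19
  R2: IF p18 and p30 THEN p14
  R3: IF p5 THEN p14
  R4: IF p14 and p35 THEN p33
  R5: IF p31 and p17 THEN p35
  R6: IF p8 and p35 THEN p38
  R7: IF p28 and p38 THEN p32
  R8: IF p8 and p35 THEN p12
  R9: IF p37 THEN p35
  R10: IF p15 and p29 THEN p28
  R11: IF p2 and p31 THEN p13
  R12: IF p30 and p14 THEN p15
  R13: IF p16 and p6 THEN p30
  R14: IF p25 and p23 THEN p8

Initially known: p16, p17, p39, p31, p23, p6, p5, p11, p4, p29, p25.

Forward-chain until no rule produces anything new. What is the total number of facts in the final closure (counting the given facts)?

Round 1: R3 [IF p5 THEN p14]; R5 [IF p31 and p17 THEN p35]; R13 [IF p16 and p6 THEN p30]; R14 [IF p25 and p23 THEN p8]. Adds p14, p35, p30, p8.
Round 2: R1 [IF p29 and p35 THEN p19]; R4 [IF p14 and p35 THEN p33]; R6 [IF p8 and p35 THEN p38]; R8 [IF p8 and p35 THEN p12]; R12 [IF p30 and p14 THEN p15]. Adds p19, p33, p38, p12, p15.
Round 3: R10 [IF p15 and p29 THEN p28]. Adds p28.
Round 4: R7 [IF p28 and p38 THEN p32]. Adds p32.
Closure: {p11, p12, p14, p15, p16, p17, p19, p23, p25, p28, p29, p30, p31, p32, p33, p35, p38, p39, p4, p5, p6, p8} — 22 facts.

22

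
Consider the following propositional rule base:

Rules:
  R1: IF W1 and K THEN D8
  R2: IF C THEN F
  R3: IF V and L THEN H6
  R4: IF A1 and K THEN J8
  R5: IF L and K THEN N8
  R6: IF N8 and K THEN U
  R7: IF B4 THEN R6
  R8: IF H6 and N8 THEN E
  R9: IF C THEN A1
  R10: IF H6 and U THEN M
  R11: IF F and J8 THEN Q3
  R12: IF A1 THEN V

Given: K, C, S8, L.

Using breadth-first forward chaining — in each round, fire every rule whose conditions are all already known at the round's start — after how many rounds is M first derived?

Round 1 fires R2, R5, R9, giving F, N8, A1.
Round 2 fires R4, R6, R12, giving J8, U, V.
Round 3 fires R3, R11, giving H6, Q3.
Round 4 fires R8, R10, giving E, M.
M first appears in round 4.

4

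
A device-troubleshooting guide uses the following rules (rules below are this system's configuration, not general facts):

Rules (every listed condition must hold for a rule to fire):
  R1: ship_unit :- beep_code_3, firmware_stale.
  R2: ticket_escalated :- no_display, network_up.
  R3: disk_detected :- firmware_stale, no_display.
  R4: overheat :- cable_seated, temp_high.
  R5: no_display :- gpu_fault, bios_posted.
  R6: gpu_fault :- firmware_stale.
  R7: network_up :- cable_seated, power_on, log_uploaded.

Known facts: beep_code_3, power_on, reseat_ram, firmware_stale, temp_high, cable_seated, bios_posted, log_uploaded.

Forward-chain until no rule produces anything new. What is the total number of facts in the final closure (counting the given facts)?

15

Round 1: R1 [ship_unit :- beep_code_3, firmware_stale.]; R4 [overheat :- cable_seated, temp_high.]; R6 [gpu_fault :- firmware_stale.]; R7 [network_up :- cable_seated, power_on, log_uploaded.]. New: ship_unit, overheat, gpu_fault, network_up.
Round 2: R5 [no_display :- gpu_fault, bios_posted.]. New: no_display.
Round 3: R2 [ticket_escalated :- no_display, network_up.]; R3 [disk_detected :- firmware_stale, no_display.]. New: ticket_escalated, disk_detected.
Closure: {beep_code_3, bios_posted, cable_seated, disk_detected, firmware_stale, gpu_fault, log_uploaded, network_up, no_display, overheat, power_on, reseat_ram, ship_unit, temp_high, ticket_escalated} — 15 facts.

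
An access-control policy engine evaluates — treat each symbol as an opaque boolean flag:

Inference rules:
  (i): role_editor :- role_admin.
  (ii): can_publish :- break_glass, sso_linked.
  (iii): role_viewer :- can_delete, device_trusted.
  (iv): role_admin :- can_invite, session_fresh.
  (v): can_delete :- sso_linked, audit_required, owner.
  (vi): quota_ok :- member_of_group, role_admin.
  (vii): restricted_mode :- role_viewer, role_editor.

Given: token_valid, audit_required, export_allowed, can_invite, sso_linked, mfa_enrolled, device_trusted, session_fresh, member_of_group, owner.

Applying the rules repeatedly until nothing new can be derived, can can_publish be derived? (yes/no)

[1] (iv) [role_admin :- can_invite, session_fresh.]; (v) [can_delete :- sso_linked, audit_required, owner.]. ⇒ new: role_admin, can_delete.
[2] (i) [role_editor :- role_admin.]; (iii) [role_viewer :- can_delete, device_trusted.]; (vi) [quota_ok :- member_of_group, role_admin.]. ⇒ new: role_editor, role_viewer, quota_ok.
[3] (vii) [restricted_mode :- role_viewer, role_editor.]. ⇒ new: restricted_mode.
Fixed point reached. can_publish is concluded only by (ii); (ii) needs break_glass (never derived).

no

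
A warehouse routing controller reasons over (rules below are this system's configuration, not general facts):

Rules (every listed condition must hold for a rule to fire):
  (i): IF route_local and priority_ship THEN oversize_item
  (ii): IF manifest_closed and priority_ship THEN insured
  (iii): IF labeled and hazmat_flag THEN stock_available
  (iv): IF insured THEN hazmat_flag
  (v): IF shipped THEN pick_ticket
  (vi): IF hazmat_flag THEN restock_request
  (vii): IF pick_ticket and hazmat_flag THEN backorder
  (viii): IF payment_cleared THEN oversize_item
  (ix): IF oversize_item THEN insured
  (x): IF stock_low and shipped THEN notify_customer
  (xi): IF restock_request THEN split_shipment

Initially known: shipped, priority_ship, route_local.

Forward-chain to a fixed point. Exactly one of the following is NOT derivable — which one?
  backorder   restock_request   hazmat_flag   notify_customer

notify_customer

Round 1: (i) [IF route_local and priority_ship THEN oversize_item]; (v) [IF shipped THEN pick_ticket]. Adds oversize_item, pick_ticket.
Round 2: (ix) [IF oversize_item THEN insured]. Adds insured.
Round 3: (iv) [IF insured THEN hazmat_flag]. Adds hazmat_flag.
Round 4: (vi) [IF hazmat_flag THEN restock_request]; (vii) [IF pick_ticket and hazmat_flag THEN backorder]. Adds restock_request, backorder.
Round 5: (xi) [IF restock_request THEN split_shipment]. Adds split_shipment.
Derived: backorder (round 4), restock_request (round 4), hazmat_flag (round 3). notify_customer never appears in any round.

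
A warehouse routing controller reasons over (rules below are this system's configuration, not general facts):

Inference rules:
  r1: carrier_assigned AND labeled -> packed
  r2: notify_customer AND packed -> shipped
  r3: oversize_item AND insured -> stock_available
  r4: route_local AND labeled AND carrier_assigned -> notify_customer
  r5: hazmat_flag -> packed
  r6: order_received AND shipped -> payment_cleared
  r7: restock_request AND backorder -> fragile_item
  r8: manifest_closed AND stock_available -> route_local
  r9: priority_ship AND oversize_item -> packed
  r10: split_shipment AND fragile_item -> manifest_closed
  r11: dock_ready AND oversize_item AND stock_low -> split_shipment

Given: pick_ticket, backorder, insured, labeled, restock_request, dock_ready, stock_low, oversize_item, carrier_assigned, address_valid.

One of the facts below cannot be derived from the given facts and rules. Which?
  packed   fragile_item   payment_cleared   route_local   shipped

payment_cleared

[1] r1 [carrier_assigned AND labeled -> packed]; r3 [oversize_item AND insured -> stock_available]; r7 [restock_request AND backorder -> fragile_item]; r11 [dock_ready AND oversize_item AND stock_low -> split_shipment]. ⇒ new: packed, stock_available, fragile_item, split_shipment.
[2] r10 [split_shipment AND fragile_item -> manifest_closed]. ⇒ new: manifest_closed.
[3] r8 [manifest_closed AND stock_available -> route_local]. ⇒ new: route_local.
[4] r4 [route_local AND labeled AND carrier_assigned -> notify_customer]. ⇒ new: notify_customer.
[5] r2 [notify_customer AND packed -> shipped]. ⇒ new: shipped.
Derived: packed (round 1), shipped (round 5), fragile_item (round 1), route_local (round 3). payment_cleared never appears in any round.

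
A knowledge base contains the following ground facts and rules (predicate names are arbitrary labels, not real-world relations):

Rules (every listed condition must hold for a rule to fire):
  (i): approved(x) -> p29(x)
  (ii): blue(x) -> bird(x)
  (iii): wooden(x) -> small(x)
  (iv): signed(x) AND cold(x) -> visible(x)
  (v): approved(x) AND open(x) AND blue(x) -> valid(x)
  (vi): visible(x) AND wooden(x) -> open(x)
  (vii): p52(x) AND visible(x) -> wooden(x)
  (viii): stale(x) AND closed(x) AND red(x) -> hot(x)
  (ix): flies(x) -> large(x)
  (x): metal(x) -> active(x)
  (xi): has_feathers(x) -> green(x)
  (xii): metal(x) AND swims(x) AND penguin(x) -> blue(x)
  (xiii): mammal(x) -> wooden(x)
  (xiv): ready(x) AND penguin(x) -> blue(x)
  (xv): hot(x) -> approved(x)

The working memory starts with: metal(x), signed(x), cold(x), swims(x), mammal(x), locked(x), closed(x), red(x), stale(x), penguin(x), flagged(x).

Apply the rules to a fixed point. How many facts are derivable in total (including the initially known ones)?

Round 1: (iv) [signed(x) AND cold(x) -> visible(x)]; (viii) [stale(x) AND closed(x) AND red(x) -> hot(x)]; (x) [metal(x) -> active(x)]; (xii) [metal(x) AND swims(x) AND penguin(x) -> blue(x)]; (xiii) [mammal(x) -> wooden(x)]. Adds visible(x), hot(x), active(x), blue(x), wooden(x).
Round 2: (ii) [blue(x) -> bird(x)]; (iii) [wooden(x) -> small(x)]; (vi) [visible(x) AND wooden(x) -> open(x)]; (xv) [hot(x) -> approved(x)]. Adds bird(x), small(x), open(x), approved(x).
Round 3: (i) [approved(x) -> p29(x)]; (v) [approved(x) AND open(x) AND blue(x) -> valid(x)]. Adds p29(x), valid(x).
Closure: {active(x), approved(x), bird(x), blue(x), closed(x), cold(x), flagged(x), hot(x), locked(x), mammal(x), metal(x), open(x), p29(x), penguin(x), red(x), signed(x), small(x), stale(x), swims(x), valid(x), visible(x), wooden(x)} — 22 facts.

22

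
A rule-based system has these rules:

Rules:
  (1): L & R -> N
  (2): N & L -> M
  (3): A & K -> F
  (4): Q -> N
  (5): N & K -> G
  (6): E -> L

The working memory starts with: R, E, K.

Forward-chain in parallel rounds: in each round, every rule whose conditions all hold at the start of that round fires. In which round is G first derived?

[1] (6) [E -> L]. ⇒ new: L.
[2] (1) [L & R -> N]. ⇒ new: N.
[3] (2) [N & L -> M]; (5) [N & K -> G]. ⇒ new: M, G.
G first appears in round 3.

3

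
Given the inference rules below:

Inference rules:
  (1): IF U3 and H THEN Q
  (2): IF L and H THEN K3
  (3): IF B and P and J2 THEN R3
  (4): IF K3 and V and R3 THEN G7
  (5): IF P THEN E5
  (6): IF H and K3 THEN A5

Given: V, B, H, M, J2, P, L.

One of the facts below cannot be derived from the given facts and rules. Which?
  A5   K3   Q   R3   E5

Q

[1] (2) [IF L and H THEN K3]; (3) [IF B and P and J2 THEN R3]; (5) [IF P THEN E5]. ⇒ new: K3, R3, E5.
[2] (4) [IF K3 and V and R3 THEN G7]; (6) [IF H and K3 THEN A5]. ⇒ new: G7, A5.
Derived: R3 (round 1), A5 (round 2), K3 (round 1), E5 (round 1). Q never appears in any round.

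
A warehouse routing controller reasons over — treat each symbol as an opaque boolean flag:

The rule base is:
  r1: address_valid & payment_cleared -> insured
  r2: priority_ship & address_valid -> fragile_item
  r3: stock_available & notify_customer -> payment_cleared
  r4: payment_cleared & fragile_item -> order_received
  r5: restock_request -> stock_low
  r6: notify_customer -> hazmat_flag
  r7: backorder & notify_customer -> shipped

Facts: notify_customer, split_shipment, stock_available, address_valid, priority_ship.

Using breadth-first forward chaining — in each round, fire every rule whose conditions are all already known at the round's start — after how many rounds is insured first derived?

2

Round 1 fires r2, r3, r6, giving fragile_item, payment_cleared, hazmat_flag.
Round 2 fires r1, r4, giving insured, order_received.
insured first appears in round 2.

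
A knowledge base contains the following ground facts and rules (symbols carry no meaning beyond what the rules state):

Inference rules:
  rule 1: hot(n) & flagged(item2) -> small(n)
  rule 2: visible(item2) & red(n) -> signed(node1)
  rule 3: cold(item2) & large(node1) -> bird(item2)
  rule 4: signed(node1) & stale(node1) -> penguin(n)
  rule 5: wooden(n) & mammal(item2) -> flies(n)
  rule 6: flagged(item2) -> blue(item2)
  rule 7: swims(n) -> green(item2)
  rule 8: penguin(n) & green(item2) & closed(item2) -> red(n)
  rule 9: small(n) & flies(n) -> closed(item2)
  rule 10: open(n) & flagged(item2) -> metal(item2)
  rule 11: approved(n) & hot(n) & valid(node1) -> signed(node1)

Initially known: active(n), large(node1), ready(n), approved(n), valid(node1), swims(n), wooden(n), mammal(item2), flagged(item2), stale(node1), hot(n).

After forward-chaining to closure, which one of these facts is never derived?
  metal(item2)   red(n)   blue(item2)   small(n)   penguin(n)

metal(item2)

Round 1 fires rule 1, rule 5, rule 6, rule 7, rule 11, giving small(n), flies(n), blue(item2), green(item2), signed(node1).
Round 2 fires rule 4, rule 9, giving penguin(n), closed(item2).
Round 3 fires rule 8, giving red(n).
Derived: penguin(n) (round 2), blue(item2) (round 1), small(n) (round 1), red(n) (round 3). metal(item2) never appears in any round.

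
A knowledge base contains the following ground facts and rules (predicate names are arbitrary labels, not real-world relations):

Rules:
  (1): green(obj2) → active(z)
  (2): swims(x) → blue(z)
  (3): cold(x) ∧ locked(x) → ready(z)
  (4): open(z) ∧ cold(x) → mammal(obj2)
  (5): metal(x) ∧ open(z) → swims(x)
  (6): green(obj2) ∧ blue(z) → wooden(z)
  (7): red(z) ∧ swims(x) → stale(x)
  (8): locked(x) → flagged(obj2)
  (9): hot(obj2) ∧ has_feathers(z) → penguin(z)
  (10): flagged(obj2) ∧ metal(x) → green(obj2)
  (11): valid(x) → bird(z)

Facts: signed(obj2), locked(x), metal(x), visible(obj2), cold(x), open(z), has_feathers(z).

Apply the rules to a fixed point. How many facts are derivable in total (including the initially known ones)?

15

[1] (3) [cold(x) ∧ locked(x) → ready(z)]; (4) [open(z) ∧ cold(x) → mammal(obj2)]; (5) [metal(x) ∧ open(z) → swims(x)]; (8) [locked(x) → flagged(obj2)]. ⇒ new: ready(z), mammal(obj2), swims(x), flagged(obj2).
[2] (2) [swims(x) → blue(z)]; (10) [flagged(obj2) ∧ metal(x) → green(obj2)]. ⇒ new: blue(z), green(obj2).
[3] (1) [green(obj2) → active(z)]; (6) [green(obj2) ∧ blue(z) → wooden(z)]. ⇒ new: active(z), wooden(z).
Closure: {active(z), blue(z), cold(x), flagged(obj2), green(obj2), has_feathers(z), locked(x), mammal(obj2), metal(x), open(z), ready(z), signed(obj2), swims(x), visible(obj2), wooden(z)} — 15 facts.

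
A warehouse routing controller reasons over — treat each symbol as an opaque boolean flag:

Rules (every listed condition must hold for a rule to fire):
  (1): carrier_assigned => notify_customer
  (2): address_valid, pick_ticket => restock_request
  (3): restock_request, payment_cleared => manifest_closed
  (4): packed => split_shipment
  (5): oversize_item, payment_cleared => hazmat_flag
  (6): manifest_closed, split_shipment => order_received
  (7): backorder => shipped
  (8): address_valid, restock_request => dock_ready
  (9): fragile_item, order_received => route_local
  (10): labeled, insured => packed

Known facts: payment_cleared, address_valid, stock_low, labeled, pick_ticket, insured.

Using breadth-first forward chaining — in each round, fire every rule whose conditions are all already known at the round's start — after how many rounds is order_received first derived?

Round 1: (2) [address_valid, pick_ticket => restock_request]; (10) [labeled, insured => packed]. New: restock_request, packed.
Round 2: (3) [restock_request, payment_cleared => manifest_closed]; (4) [packed => split_shipment]; (8) [address_valid, restock_request => dock_ready]. New: manifest_closed, split_shipment, dock_ready.
Round 3: (6) [manifest_closed, split_shipment => order_received]. New: order_received.
order_received first appears in round 3.

3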